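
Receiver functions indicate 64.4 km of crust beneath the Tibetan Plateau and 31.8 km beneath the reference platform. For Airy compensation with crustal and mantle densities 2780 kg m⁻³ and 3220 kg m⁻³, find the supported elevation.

Excess crust Δ = 64.4 km − 31.8 km = 32.6 km, split between elevation h and root r with h + r = Δ.
Airy balance ρ_c h = (ρ_m − ρ_c) r gives r = h ρ_c/(ρ_m − ρ_c), so h (1 + ρ_c/(ρ_m − ρ_c)) = Δ, i.e. h = Δ (ρ_m − ρ_c)/ρ_m.
h = 32.6 km × 440/3220 = 4.45 km.

4.45 km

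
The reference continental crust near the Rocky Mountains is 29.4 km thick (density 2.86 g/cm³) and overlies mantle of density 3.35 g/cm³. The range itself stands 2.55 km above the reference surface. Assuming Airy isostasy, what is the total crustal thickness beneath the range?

Root depth r = h ρ_c / (ρ_m − ρ_c) = 2.55 km × 2.86 / 0.49 = 14.88 km.
Total thickness = T + h + r = 29.4 km + 2.55 km + 14.88 km = 46.8 km.

46.8 km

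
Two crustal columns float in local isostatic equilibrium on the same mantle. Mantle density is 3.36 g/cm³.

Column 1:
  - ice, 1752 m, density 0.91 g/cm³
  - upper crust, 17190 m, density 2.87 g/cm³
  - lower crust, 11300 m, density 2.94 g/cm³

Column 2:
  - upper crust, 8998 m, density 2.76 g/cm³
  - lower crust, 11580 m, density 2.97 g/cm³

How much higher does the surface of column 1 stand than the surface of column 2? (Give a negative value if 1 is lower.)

For any compensation level in the mantle, the mantle terms cancel and isostasy reduces to e = (Σt_1 − Σt_2) − (Σ(ρt)_1 − Σ(ρt)_2) / ρ_m.
Σt_1 = 30242 m; Σt_2 = 20578 m; Σ(ρt)_1 = 84151.62; Σ(ρt)_2 = 59227.08 (in m·g/cm³).
e = (30242 − 20578) − (84151.62 − 59227.08) / 3.36 = 2250 m.

2250 m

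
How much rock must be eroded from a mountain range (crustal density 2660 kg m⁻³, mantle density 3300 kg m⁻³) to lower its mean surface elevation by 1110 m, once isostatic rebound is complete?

Net drop Δ = e − u = e − e ρ_c/ρ_m = e (ρ_m − ρ_c)/ρ_m.
e = Δ ρ_m/(ρ_m − ρ_c) = 1110 m × 3300/640 = 5720 m.

5720 m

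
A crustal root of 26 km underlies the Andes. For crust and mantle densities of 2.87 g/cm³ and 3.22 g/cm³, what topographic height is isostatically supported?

For local isostatic compensation: ρ_c h = (ρ_m − ρ_c) r.
h = r (ρ_m − ρ_c) / ρ_c = 26 km × (3.22 − 2.87) / 2.87 = 3.17 km.

3.17 km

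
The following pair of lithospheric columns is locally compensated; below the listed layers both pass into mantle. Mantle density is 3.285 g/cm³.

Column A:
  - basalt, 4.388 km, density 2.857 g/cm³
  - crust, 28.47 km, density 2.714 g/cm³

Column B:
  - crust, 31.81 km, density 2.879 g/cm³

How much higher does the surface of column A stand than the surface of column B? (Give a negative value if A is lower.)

1.59 km

For any compensation level in the mantle, the mantle terms cancel and isostasy reduces to e = (Σt_A − Σt_B) − (Σ(ρt)_A − Σ(ρt)_B) / ρ_m.
Σt_A = 32.858 km; Σt_B = 31.81 km; Σ(ρt)_A = 89.804096; Σ(ρt)_B = 91.58099 (in km·g/cm³).
e = (32.858 − 31.81) − (89.804096 − 91.58099) / 3.285 = 1.59 km.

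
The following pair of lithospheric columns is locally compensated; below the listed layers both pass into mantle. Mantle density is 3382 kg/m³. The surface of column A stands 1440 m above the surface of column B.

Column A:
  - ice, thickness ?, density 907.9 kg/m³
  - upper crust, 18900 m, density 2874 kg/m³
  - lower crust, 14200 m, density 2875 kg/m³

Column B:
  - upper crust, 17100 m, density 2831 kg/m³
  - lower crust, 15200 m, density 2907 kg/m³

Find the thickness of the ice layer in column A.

1900 m

Take the compensation level at the base of the deeper column (depth z_c below the surface of column A) and equate Σ ρ_i t_i down to z_c; mantle fills any gap and the z_c terms cancel.
Column A: x×907.9 + 18900×2874 + 14200×2875 + (z_c − 33100 − x)×3382
Column B: 1440×0 + 17100×2831 + 15200×2907 + (z_c − 1440 − 32300)×3382
The z_c×3382 term appears on both sides and cancels. Collect the known terms of each column as K = Σ(ρt)_known − 3382 × (depth of known layers): K_A = 95143600 − 3382×33100 = −16800600; K_B = 92596500 − 3382×(1440 + 32300) = −21512180.
Balance: K_A − x×(3382 − 907.9) = K_B, so x = (K_A − K_B)/(3382 − 907.9) = 4711580/2474.1 = 1900 m.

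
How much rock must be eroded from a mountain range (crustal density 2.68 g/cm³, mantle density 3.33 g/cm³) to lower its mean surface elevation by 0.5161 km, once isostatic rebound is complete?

2.64 km

Net drop Δ = e − u = e − e ρ_c/ρ_m = e (ρ_m − ρ_c)/ρ_m.
e = Δ ρ_m/(ρ_m − ρ_c) = 0.5161 km × 3.33/0.65 = 2.64 km.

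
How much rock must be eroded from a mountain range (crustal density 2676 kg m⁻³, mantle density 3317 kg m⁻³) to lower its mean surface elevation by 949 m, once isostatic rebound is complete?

4910 m

Net drop Δ = e − u = e − e ρ_c/ρ_m = e (ρ_m − ρ_c)/ρ_m.
e = Δ ρ_m/(ρ_m − ρ_c) = 949 m × 3317/641 = 4910 m.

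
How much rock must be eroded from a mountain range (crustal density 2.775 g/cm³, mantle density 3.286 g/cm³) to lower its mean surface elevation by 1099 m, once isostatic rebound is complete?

7070 m

Net drop Δ = e − u = e − e ρ_c/ρ_m = e (ρ_m − ρ_c)/ρ_m.
e = Δ ρ_m/(ρ_m − ρ_c) = 1099 m × 3.286/0.511 = 7070 m.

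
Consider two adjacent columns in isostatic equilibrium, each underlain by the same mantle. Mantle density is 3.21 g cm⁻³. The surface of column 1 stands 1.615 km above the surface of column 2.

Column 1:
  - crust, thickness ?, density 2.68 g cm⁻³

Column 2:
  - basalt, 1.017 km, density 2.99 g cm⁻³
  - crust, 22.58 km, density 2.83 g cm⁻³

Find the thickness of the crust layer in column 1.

26.4 km

Take the compensation level at the base of the deeper column (depth z_c below the surface of column 1) and equate Σ ρ_i t_i down to z_c; mantle fills any gap and the z_c terms cancel.
Column 1: x×2.68 + (z_c − 0 − x)×3.21
Column 2: 1.615×0 + 1.017×2.99 + 22.58×2.83 + (z_c − 1.615 − 23.597)×3.21
The z_c×3.21 term appears on both sides and cancels. Collect the known terms of each column as K = Σ(ρt)_known − 3.21 × (depth of known layers): K_1 = 0 − 3.21×0 = 0; K_2 = 66.94223 − 3.21×(1.615 + 23.597) = −13.98829.
Balance: K_1 − x×(3.21 − 2.68) = K_2, so x = (K_1 − K_2)/(3.21 − 2.68) = 13.9883/0.53 = 26.4 km.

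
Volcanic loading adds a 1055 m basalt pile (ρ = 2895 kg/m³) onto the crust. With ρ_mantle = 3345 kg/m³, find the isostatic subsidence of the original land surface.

913 m

Subaerial loading: s = t ρ_load / ρ_m.
s = 1055 m × 2895/3345 = 913 m.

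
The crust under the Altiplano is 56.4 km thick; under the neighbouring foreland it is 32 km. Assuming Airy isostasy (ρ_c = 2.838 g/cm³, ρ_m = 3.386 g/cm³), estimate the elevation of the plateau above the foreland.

Excess crust Δ = 56.4 km − 32 km = 24.4 km, split between elevation h and root r with h + r = Δ.
Airy balance ρ_c h = (ρ_m − ρ_c) r gives r = h ρ_c/(ρ_m − ρ_c), so h (1 + ρ_c/(ρ_m − ρ_c)) = Δ, i.e. h = Δ (ρ_m − ρ_c)/ρ_m.
h = 24.4 km × 0.548/3.386 = 3.95 km.

3.95 km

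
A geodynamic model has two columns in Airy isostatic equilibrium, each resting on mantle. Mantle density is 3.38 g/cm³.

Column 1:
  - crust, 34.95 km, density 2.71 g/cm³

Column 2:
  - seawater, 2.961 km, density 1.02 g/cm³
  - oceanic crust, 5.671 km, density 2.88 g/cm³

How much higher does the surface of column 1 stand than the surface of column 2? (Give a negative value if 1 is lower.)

4.02 km

For any compensation level in the mantle, the mantle terms cancel and isostasy reduces to e = (Σt_1 − Σt_2) − (Σ(ρt)_1 − Σ(ρt)_2) / ρ_m.
Σt_1 = 34.95 km; Σt_2 = 8.632 km; Σ(ρt)_1 = 94.7145; Σ(ρt)_2 = 19.3527 (in km·g/cm³).
e = (34.95 − 8.632) − (94.7145 − 19.3527) / 3.38 = 4.02 km.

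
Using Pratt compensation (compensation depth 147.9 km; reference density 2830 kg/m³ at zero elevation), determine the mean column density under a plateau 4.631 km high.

Pratt balance: ρ_ref D = ρ (D + h).
ρ = ρ_ref D/(D + h) = 2830 × 147.9 km/(147.9 km + 4.631 km) = 2740 kg/m³.

2740 kg/m³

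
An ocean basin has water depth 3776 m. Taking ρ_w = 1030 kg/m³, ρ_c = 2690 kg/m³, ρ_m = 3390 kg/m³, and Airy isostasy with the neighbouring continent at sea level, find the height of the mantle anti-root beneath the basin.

8950 m

Equating mass per unit area of the two columns: replacing crust with seawater at the top is compensated by replacing crust with mantle at the base: d (ρ_c − ρ_w) = a (ρ_m − ρ_c).
a = d (ρ_c − ρ_w)/(ρ_m − ρ_c) = 3776 m × 1660/700 = 8950 m.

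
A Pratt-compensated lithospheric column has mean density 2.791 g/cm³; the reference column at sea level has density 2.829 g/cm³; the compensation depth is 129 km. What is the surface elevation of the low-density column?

1.76 km

ρ_ref D = ρ (D + h) → h = D (ρ_ref − ρ)/ρ.
h = 129 km × (2.829 − 2.791)/2.791 = 1.76 km.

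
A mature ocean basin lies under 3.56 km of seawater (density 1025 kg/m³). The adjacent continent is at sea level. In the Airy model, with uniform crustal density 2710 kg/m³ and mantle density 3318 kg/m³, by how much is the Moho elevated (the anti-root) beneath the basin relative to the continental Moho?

9.87 km

Isostatic balance requires: replacing crust with seawater at the top is compensated by replacing crust with mantle at the base: d (ρ_c − ρ_w) = a (ρ_m − ρ_c).
a = d (ρ_c − ρ_w)/(ρ_m − ρ_c) = 3.56 km × 1685/608 = 9.87 km.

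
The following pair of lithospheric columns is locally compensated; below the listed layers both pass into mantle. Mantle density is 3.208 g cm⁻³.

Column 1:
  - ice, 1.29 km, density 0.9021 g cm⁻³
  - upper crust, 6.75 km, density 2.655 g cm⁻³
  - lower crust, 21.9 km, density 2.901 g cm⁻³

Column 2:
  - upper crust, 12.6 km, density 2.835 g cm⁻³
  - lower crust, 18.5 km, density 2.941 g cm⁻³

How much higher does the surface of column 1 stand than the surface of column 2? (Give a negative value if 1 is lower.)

For any compensation level in the mantle, the mantle terms cancel and isostasy reduces to e = (Σt_1 − Σt_2) − (Σ(ρt)_1 − Σ(ρt)_2) / ρ_m.
Σt_1 = 29.94 km; Σt_2 = 31.1 km; Σ(ρt)_1 = 82.616859; Σ(ρt)_2 = 90.1295 (in km·g cm⁻³).
e = (29.94 − 31.1) − (82.616859 − 90.1295) / 3.208 = 1.18 km.

1.18 km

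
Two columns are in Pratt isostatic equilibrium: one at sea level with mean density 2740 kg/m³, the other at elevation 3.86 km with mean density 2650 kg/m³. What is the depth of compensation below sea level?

114 km

ρ_ref D = ρ (D + h) → D (ρ_ref − ρ) = ρ h.
D = ρ h/(ρ_ref − ρ) = 2650 × 3.86 km/(2740 − 2650) = 114 km.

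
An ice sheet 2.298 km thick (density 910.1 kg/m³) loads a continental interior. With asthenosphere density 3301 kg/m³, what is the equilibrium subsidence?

In Airy isostatic equilibrium: the ice load ρ_ice t is balanced by mantle displaced below, ρ_m s.
s = t ρ_ice / ρ_m = 2.298 km × 910.1/3301 = 0.634 km.

0.634 km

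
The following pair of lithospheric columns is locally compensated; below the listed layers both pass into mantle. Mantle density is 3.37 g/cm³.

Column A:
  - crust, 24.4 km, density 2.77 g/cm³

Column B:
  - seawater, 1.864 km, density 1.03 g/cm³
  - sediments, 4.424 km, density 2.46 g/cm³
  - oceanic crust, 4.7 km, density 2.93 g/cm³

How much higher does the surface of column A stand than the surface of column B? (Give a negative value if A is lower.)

1.24 km

For any compensation level in the mantle, the mantle terms cancel and isostasy reduces to e = (Σt_A − Σt_B) − (Σ(ρt)_A − Σ(ρt)_B) / ρ_m.
Σt_A = 24.4 km; Σt_B = 10.988 km; Σ(ρt)_A = 67.588; Σ(ρt)_B = 26.57396 (in km·g/cm³).
e = (24.4 − 10.988) − (67.588 − 26.57396) / 3.37 = 1.24 km.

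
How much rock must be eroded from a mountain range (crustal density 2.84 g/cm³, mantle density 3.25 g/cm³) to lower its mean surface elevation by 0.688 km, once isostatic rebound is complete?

5.45 km

Net drop Δ = e − u = e − e ρ_c/ρ_m = e (ρ_m − ρ_c)/ρ_m.
e = Δ ρ_m/(ρ_m − ρ_c) = 0.688 km × 3.25/0.41 = 5.45 km.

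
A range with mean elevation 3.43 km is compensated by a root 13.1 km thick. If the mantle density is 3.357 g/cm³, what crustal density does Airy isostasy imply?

2.66 g/cm³

ρ_c h = (ρ_m − ρ_c) r → ρ_c (h + r) = ρ_m r → ρ_c = ρ_m r / (h + r).
ρ_c = 3.357 × 13.1 km / (3.43 km + 13.1 km) = 2.66 g/cm³.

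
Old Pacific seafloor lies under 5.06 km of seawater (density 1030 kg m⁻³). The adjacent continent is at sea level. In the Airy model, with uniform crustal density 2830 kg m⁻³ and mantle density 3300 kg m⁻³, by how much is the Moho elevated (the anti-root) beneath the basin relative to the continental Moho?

By Archimedes' principle applied to the lithosphere: replacing crust with seawater at the top is compensated by replacing crust with mantle at the base: d (ρ_c − ρ_w) = a (ρ_m − ρ_c).
a = d (ρ_c − ρ_w)/(ρ_m − ρ_c) = 5.06 km × 1800/470 = 19.4 km.

19.4 km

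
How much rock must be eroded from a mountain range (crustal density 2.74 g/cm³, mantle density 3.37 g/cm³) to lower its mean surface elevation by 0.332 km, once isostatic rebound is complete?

Net drop Δ = e − u = e − e ρ_c/ρ_m = e (ρ_m − ρ_c)/ρ_m.
e = Δ ρ_m/(ρ_m − ρ_c) = 0.332 km × 3.37/0.63 = 1.78 km.

1.78 km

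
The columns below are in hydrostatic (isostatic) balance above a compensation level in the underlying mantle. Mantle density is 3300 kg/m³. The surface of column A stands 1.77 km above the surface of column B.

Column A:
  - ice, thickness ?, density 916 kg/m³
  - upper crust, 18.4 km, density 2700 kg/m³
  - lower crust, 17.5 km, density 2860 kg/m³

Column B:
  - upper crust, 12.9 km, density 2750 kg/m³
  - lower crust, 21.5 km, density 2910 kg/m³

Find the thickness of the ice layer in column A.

Take the compensation level at the base of the deeper column (depth z_c below the surface of column A) and equate Σ ρ_i t_i down to z_c; mantle fills any gap and the z_c terms cancel.
Column A: x×916 + 18.4×2700 + 17.5×2860 + (z_c − 35.9 − x)×3300
Column B: 1.77×0 + 12.9×2750 + 21.5×2910 + (z_c − 1.77 − 34.4)×3300
The z_c×3300 term appears on both sides and cancels. Collect the known terms of each column as K = Σ(ρt)_known − 3300 × (depth of known layers): K_A = 99730 − 3300×35.9 = −18740; K_B = 98040 − 3300×(1.77 + 34.4) = −21321.
Balance: K_A − x×(3300 − 916) = K_B, so x = (K_A − K_B)/(3300 − 916) = 2581/2384 = 1.08 km.

1.08 km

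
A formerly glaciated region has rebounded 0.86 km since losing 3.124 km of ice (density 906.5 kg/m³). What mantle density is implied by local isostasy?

ρ_m = ρ_ice t / u = 906.5 × 3.124 km/0.86 km = 3290 kg/m³.

3290 kg/m³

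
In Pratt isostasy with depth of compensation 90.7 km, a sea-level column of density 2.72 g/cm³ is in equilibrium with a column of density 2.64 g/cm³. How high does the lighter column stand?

ρ_ref D = ρ (D + h) → h = D (ρ_ref − ρ)/ρ.
h = 90.7 km × (2.72 − 2.64)/2.64 = 2.75 km.

2.75 km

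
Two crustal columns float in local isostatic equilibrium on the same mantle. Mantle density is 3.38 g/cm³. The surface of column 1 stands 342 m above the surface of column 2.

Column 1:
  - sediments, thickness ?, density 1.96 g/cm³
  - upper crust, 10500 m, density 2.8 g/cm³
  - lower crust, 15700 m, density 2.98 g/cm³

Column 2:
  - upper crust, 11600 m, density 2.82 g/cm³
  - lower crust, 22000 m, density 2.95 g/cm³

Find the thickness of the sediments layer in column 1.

3340 m

Take the compensation level at the base of the deeper column (depth z_c below the surface of column 1) and equate Σ ρ_i t_i down to z_c; mantle fills any gap and the z_c terms cancel.
Column 1: x×1.96 + 10500×2.8 + 15700×2.98 + (z_c − 26200 − x)×3.38
Column 2: 342×0 + 11600×2.82 + 22000×2.95 + (z_c − 342 − 33600)×3.38
The z_c×3.38 term appears on both sides and cancels. Collect the known terms of each column as K = Σ(ρt)_known − 3.38 × (depth of known layers): K_1 = 76186 − 3.38×26200 = −12370; K_2 = 97612 − 3.38×(342 + 33600) = −17111.96.
Balance: K_1 − x×(3.38 − 1.96) = K_2, so x = (K_1 − K_2)/(3.38 − 1.96) = 4741.96/1.42 = 3340 m.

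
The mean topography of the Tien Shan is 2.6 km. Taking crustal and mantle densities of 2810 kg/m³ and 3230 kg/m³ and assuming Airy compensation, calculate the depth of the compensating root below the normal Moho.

For local isostatic compensation: the weight of the topography is balanced by the buoyancy of the root, ρ_c h = (ρ_m − ρ_c) r.
r = h · ρ_c / (ρ_m − ρ_c) = 2.6 km × 2810 / (3230 − 2810) = 17.4 km.

17.4 km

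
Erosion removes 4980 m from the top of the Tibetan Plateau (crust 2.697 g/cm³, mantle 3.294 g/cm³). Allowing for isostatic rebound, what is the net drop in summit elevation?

Rebound u = e ρ_c/ρ_m = 4980 m × 2.697/3.294 = 4077 m.
Net surface drop = e − u = 4980 m − 4077 m = e (ρ_m − ρ_c)/ρ_m = 903 m.

903 m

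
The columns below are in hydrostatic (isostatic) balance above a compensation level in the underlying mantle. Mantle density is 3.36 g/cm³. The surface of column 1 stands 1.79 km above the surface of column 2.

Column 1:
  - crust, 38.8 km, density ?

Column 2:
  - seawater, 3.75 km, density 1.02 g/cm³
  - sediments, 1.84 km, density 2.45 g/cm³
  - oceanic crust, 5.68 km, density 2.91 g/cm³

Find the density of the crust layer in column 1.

Take the compensation level at the base of the deeper column (depth z_c below the surface of column 1) and equate Σ ρ_i t_i down to z_c; mantle fills any gap and the z_c terms cancel.
Column 1: 38.8×ρ + (z_c − 38.8)×3.36
Column 2: 1.79×0 + 3.75×1.02 + 1.84×2.45 + 5.68×2.91 + (z_c − 1.79 − 11.27)×3.36
The z_c×3.36 term appears on both sides and cancels. Collect the known terms of each column as K = Σ(ρt)_known − 3.36 × (depth of known layers): K_1 = 0 − 3.36×38.8 = −130.368; K_2 = 24.8618 − 3.36×(1.79 + 11.27) = −19.0198.
Balance: K_1 + 38.8×ρ = K_2, so ρ = (K_2 − K_1)/38.8 = 111.348/38.8 = 2.87 g/cm³.

2.87 g/cm³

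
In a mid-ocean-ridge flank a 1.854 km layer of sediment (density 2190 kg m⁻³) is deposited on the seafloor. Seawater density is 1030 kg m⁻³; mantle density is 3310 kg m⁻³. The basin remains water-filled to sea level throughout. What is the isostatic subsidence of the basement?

Submarine loading: the sediment displaces seawater, and the subsidence is in turn flooded, so s (ρ_m − ρ_w) = t (ρ_sed − ρ_w).
s = 1.854 km × (2190 − 1030) / (3310 − 1030) = 0.943 km.

0.943 km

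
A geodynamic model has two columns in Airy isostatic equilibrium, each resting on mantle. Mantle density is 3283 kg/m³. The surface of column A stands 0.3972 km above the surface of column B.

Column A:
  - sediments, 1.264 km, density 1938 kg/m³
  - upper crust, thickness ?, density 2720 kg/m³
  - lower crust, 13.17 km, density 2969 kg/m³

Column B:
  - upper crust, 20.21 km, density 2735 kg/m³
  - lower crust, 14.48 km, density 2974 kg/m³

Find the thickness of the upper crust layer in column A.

19.6 km

Take the compensation level at the base of the deeper column (depth z_c below the surface of column A) and equate Σ ρ_i t_i down to z_c; mantle fills any gap and the z_c terms cancel.
Column A: 1.264×1938 + x×2720 + 13.17×2969 + (z_c − 14.434 − x)×3283
Column B: 0.3972×0 + 20.21×2735 + 14.48×2974 + (z_c − 0.3972 − 34.69)×3283
The z_c×3283 term appears on both sides and cancels. Collect the known terms of each column as K = Σ(ρt)_known − 3283 × (depth of known layers): K_A = 41551.362 − 3283×14.434 = −5835.46; K_B = 98337.87 − 3283×(0.3972 + 34.69) = −16853.4076.
Balance: K_A − x×(3283 − 2720) = K_B, so x = (K_A − K_B)/(3283 − 2720) = 11017.9/563 = 19.6 km.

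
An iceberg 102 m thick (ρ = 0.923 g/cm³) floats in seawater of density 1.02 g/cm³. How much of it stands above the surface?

Floating equilibrium: submerged depth d = t ρ_obj/ρ_fluid = 102 m × 0.923/1.02 = 92.3 m.
Freeboard = t − d = 102 m − 92.3 m = 9.7 m.

9.7 m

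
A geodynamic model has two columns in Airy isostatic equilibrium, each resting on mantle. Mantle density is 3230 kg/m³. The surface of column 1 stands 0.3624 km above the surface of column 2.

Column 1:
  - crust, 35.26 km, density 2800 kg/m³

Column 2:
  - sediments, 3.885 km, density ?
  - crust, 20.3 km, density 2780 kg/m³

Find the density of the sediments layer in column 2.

Take the compensation level at the base of the deeper column (depth z_c below the surface of column 1) and equate Σ ρ_i t_i down to z_c; mantle fills any gap and the z_c terms cancel.
Column 1: 35.26×2800 + (z_c − 35.26)×3230
Column 2: 0.3624×0 + 3.885×ρ + 20.3×2780 + (z_c − 0.3624 − 24.185)×3230
The z_c×3230 term appears on both sides and cancels. Collect the known terms of each column as K = Σ(ρt)_known − 3230 × (depth of known layers): K_1 = 98728 − 3230×35.26 = −15161.8; K_2 = 56434 − 3230×(0.3624 + 24.185) = −22854.102.
Balance: K_1 = K_2 + 3.885×ρ, so ρ = (K_1 − K_2)/3.885 = 7692.3/3.885 = 1980 kg/m³.

1980 kg/m³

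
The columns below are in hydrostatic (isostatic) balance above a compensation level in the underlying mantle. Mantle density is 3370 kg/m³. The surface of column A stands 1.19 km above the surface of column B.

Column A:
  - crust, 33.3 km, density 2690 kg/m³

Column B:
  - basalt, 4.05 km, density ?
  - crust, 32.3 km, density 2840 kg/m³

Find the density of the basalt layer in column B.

Take the compensation level at the base of the deeper column (depth z_c below the surface of column A) and equate Σ ρ_i t_i down to z_c; mantle fills any gap and the z_c terms cancel.
Column A: 33.3×2690 + (z_c − 33.3)×3370
Column B: 1.19×0 + 4.05×ρ + 32.3×2840 + (z_c − 1.19 − 36.35)×3370
The z_c×3370 term appears on both sides and cancels. Collect the known terms of each column as K = Σ(ρt)_known − 3370 × (depth of known layers): K_A = 89577 − 3370×33.3 = −22644; K_B = 91732 − 3370×(1.19 + 36.35) = −34777.8.
Balance: K_A = K_B + 4.05×ρ, so ρ = (K_A − K_B)/4.05 = 12133.8/4.05 = 3000 kg/m³.

3000 kg/m³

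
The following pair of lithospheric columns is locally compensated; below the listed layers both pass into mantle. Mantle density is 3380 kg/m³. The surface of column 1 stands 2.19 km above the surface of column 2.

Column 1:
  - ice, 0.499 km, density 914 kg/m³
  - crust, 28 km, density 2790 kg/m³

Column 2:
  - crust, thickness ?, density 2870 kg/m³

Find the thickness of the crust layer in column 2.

20.3 km

Take the compensation level at the base of the deeper column (depth z_c below the surface of column 1) and equate Σ ρ_i t_i down to z_c; mantle fills any gap and the z_c terms cancel.
Column 1: 0.499×914 + 28×2790 + (z_c − 28.499)×3380
Column 2: 2.19×0 + x×2870 + (z_c − 2.19 − 0 − x)×3380
The z_c×3380 term appears on both sides and cancels. Collect the known terms of each column as K = Σ(ρt)_known − 3380 × (depth of known layers): K_1 = 78576.086 − 3380×28.499 = −17750.534; K_2 = 0 − 3380×(2.19 + 0) = −7402.2.
Balance: K_1 = K_2 − x×(3380 − 2870), so x = (K_2 − K_1)/(3380 − 2870) = 10348.3/510 = 20.3 km.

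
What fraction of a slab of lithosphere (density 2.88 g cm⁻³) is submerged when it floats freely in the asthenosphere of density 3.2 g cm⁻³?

Submerged fraction = ρ_obj/ρ_fluid = 2.88/3.2 = 0.9.

0.9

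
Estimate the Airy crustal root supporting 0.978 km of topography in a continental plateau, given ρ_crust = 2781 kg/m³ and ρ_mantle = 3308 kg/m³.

By Archimedes' principle applied to the lithosphere: the weight of the topography is balanced by the buoyancy of the root, ρ_c h = (ρ_m − ρ_c) r.
r = h · ρ_c / (ρ_m − ρ_c) = 0.978 km × 2781 / (3308 − 2781) = 5.16 km.

5.16 km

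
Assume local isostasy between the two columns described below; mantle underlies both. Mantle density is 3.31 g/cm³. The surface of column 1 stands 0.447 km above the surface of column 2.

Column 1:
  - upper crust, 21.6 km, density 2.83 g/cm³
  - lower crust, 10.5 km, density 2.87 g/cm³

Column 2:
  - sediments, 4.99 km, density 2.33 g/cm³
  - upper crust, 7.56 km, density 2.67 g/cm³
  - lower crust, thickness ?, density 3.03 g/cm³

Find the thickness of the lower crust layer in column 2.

13.5 km

Take the compensation level at the base of the deeper column (depth z_c below the surface of column 1) and equate Σ ρ_i t_i down to z_c; mantle fills any gap and the z_c terms cancel.
Column 1: 21.6×2.83 + 10.5×2.87 + (z_c − 32.1)×3.31
Column 2: 0.447×0 + 4.99×2.33 + 7.56×2.67 + x×3.03 + (z_c − 0.447 − 12.55 − x)×3.31
The z_c×3.31 term appears on both sides and cancels. Collect the known terms of each column as K = Σ(ρt)_known − 3.31 × (depth of known layers): K_1 = 91.263 − 3.31×32.1 = −14.988; K_2 = 31.8119 − 3.31×(0.447 + 12.55) = −11.20817.
Balance: K_1 = K_2 − x×(3.31 − 3.03), so x = (K_2 − K_1)/(3.31 − 3.03) = 3.77983/0.28 = 13.5 km.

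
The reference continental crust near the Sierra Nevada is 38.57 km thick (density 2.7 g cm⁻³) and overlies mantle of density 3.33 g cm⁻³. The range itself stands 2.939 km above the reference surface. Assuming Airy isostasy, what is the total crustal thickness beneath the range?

Root depth r = h ρ_c / (ρ_m − ρ_c) = 2.939 km × 2.7 / 0.63 = 12.6 km.
Total thickness = T + h + r = 38.57 km + 2.939 km + 12.6 km = 54.1 km.

54.1 km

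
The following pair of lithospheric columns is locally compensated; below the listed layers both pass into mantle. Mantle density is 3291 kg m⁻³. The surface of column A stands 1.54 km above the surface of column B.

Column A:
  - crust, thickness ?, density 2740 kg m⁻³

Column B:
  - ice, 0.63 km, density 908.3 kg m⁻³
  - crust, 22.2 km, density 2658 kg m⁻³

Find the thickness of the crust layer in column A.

Take the compensation level at the base of the deeper column (depth z_c below the surface of column A) and equate Σ ρ_i t_i down to z_c; mantle fills any gap and the z_c terms cancel.
Column A: x×2740 + (z_c − 0 − x)×3291
Column B: 1.54×0 + 0.63×908.3 + 22.2×2658 + (z_c − 1.54 − 22.83)×3291
The z_c×3291 term appears on both sides and cancels. Collect the known terms of each column as K = Σ(ρt)_known − 3291 × (depth of known layers): K_A = 0 − 3291×0 = 0; K_B = 59579.829 − 3291×(1.54 + 22.83) = −20621.841.
Balance: K_A − x×(3291 − 2740) = K_B, so x = (K_A − K_B)/(3291 − 2740) = 20621.8/551 = 37.4 km.

37.4 km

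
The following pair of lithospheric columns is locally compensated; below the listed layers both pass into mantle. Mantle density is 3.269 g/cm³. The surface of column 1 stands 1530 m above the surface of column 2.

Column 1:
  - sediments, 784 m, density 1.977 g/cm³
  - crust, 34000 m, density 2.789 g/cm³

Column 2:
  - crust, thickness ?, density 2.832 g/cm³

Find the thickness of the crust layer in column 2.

Take the compensation level at the base of the deeper column (depth z_c below the surface of column 1) and equate Σ ρ_i t_i down to z_c; mantle fills any gap and the z_c terms cancel.
Column 1: 784×1.977 + 34000×2.789 + (z_c − 34784)×3.269
Column 2: 1530×0 + x×2.832 + (z_c − 1530 − 0 − x)×3.269
The z_c×3.269 term appears on both sides and cancels. Collect the known terms of each column as K = Σ(ρt)_known − 3.269 × (depth of known layers): K_1 = 96375.968 − 3.269×34784 = −17332.928; K_2 = 0 − 3.269×(1530 + 0) = −5001.57.
Balance: K_1 = K_2 − x×(3.269 − 2.832), so x = (K_2 − K_1)/(3.269 − 2.832) = 12331.4/0.437 = 28200 m.

28200 m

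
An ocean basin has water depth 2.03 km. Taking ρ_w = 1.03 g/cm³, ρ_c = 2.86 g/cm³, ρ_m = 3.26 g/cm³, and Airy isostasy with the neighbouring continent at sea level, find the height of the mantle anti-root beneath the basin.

9.29 km

For local isostatic compensation: replacing crust with seawater at the top is compensated by replacing crust with mantle at the base: d (ρ_c − ρ_w) = a (ρ_m − ρ_c).
a = d (ρ_c − ρ_w)/(ρ_m − ρ_c) = 2.03 km × 1.83/0.4 = 9.29 km.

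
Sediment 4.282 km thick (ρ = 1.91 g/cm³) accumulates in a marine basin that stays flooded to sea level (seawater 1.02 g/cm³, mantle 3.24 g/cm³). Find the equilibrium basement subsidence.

1.72 km

Submarine loading: the sediment displaces seawater, and the subsidence is in turn flooded, so s (ρ_m − ρ_w) = t (ρ_sed − ρ_w).
s = 4.282 km × (1.91 − 1.02) / (3.24 − 1.02) = 1.72 km.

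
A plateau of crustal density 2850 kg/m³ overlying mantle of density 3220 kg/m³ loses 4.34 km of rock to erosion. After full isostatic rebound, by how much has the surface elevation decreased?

Rebound u = e ρ_c/ρ_m = 4.34 km × 2850/3220 = 3.841 km.
Net surface drop = e − u = 4.34 km − 3.841 km = e (ρ_m − ρ_c)/ρ_m = 0.499 km.

0.499 km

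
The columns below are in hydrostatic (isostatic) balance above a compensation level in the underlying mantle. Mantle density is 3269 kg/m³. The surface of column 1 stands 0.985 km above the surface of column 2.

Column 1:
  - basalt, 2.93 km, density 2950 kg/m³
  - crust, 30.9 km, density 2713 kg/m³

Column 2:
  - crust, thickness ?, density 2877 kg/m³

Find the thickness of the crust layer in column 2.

38 km

Take the compensation level at the base of the deeper column (depth z_c below the surface of column 1) and equate Σ ρ_i t_i down to z_c; mantle fills any gap and the z_c terms cancel.
Column 1: 2.93×2950 + 30.9×2713 + (z_c − 33.83)×3269
Column 2: 0.985×0 + x×2877 + (z_c − 0.985 − 0 − x)×3269
The z_c×3269 term appears on both sides and cancels. Collect the known terms of each column as K = Σ(ρt)_known − 3269 × (depth of known layers): K_1 = 92475.2 − 3269×33.83 = −18115.07; K_2 = 0 − 3269×(0.985 + 0) = −3219.965.
Balance: K_1 = K_2 − x×(3269 − 2877), so x = (K_2 − K_1)/(3269 − 2877) = 14895.1/392 = 38 km.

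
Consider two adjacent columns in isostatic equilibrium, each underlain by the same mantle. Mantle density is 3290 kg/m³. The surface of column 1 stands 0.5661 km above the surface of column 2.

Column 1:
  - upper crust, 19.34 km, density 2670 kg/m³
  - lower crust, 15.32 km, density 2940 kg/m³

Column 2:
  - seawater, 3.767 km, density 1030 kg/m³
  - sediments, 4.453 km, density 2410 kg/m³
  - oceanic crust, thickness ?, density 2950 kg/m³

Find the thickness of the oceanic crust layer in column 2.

8.99 km

Take the compensation level at the base of the deeper column (depth z_c below the surface of column 1) and equate Σ ρ_i t_i down to z_c; mantle fills any gap and the z_c terms cancel.
Column 1: 19.34×2670 + 15.32×2940 + (z_c − 34.66)×3290
Column 2: 0.5661×0 + 3.767×1030 + 4.453×2410 + x×2950 + (z_c − 0.5661 − 8.22 − x)×3290
The z_c×3290 term appears on both sides and cancels. Collect the known terms of each column as K = Σ(ρt)_known − 3290 × (depth of known layers): K_1 = 96678.6 − 3290×34.66 = −17352.8; K_2 = 14611.74 − 3290×(0.5661 + 8.22) = −14294.529.
Balance: K_1 = K_2 − x×(3290 − 2950), so x = (K_2 − K_1)/(3290 − 2950) = 3058.27/340 = 8.99 km.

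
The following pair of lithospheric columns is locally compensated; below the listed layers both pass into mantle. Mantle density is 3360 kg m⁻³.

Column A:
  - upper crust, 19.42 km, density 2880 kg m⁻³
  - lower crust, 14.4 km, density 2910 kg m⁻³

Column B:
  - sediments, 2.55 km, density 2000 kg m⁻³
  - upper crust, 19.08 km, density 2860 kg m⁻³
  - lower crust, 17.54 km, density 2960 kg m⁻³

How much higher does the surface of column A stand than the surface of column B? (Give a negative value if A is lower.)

For any compensation level in the mantle, the mantle terms cancel and isostasy reduces to e = (Σt_A − Σt_B) − (Σ(ρt)_A − Σ(ρt)_B) / ρ_m.
Σt_A = 33.82 km; Σt_B = 39.17 km; Σ(ρt)_A = 97833.6; Σ(ρt)_B = 111587.2 (in km·kg m⁻³).
e = (33.82 − 39.17) − (97833.6 − 111587.2) / 3360 = −1.26 km.

−1.26 km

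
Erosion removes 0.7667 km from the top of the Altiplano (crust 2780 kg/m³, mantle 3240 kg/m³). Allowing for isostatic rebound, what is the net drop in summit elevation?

Rebound u = e ρ_c/ρ_m = 0.7667 km × 2780/3240 = 0.6578 km.
Net surface drop = e − u = 0.7667 km − 0.6578 km = e (ρ_m − ρ_c)/ρ_m = 0.109 km.

0.109 km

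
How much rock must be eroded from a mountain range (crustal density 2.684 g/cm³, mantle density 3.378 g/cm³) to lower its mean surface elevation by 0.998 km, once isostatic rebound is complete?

Net drop Δ = e − u = e − e ρ_c/ρ_m = e (ρ_m − ρ_c)/ρ_m.
e = Δ ρ_m/(ρ_m − ρ_c) = 0.998 km × 3.378/0.694 = 4.86 km.

4.86 km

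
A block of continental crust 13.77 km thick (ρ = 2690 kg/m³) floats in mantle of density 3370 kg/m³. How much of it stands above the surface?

Floating equilibrium: submerged depth d = t ρ_obj/ρ_fluid = 13.77 km × 2690/3370 = 10.99 km.
Freeboard = t − d = 13.77 km − 10.99 km = 2.78 km.

2.78 km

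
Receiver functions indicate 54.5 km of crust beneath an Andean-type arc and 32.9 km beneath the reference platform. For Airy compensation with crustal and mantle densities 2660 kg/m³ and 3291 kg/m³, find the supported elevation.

Excess crust Δ = 54.5 km − 32.9 km = 21.6 km, split between elevation h and root r with h + r = Δ.
Airy balance ρ_c h = (ρ_m − ρ_c) r gives r = h ρ_c/(ρ_m − ρ_c), so h (1 + ρ_c/(ρ_m − ρ_c)) = Δ, i.e. h = Δ (ρ_m − ρ_c)/ρ_m.
h = 21.6 km × 631/3291 = 4.14 km.

4.14 km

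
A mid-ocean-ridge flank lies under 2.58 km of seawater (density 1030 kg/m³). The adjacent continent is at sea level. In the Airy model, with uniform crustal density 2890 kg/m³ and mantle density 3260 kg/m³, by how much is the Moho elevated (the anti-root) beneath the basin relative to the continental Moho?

Isostatic balance requires: replacing crust with seawater at the top is compensated by replacing crust with mantle at the base: d (ρ_c − ρ_w) = a (ρ_m − ρ_c).
a = d (ρ_c − ρ_w)/(ρ_m − ρ_c) = 2.58 km × 1860/370 = 13 km.

13 km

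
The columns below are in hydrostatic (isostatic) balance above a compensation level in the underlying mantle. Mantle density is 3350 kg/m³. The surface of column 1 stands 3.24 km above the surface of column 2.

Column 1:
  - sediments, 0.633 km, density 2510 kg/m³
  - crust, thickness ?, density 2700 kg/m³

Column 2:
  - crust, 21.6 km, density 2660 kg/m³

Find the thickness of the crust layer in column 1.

Take the compensation level at the base of the deeper column (depth z_c below the surface of column 1) and equate Σ ρ_i t_i down to z_c; mantle fills any gap and the z_c terms cancel.
Column 1: 0.633×2510 + x×2700 + (z_c − 0.633 − x)×3350
Column 2: 3.24×0 + 21.6×2660 + (z_c − 3.24 − 21.6)×3350
The z_c×3350 term appears on both sides and cancels. Collect the known terms of each column as K = Σ(ρt)_known − 3350 × (depth of known layers): K_1 = 1588.83 − 3350×0.633 = −531.72; K_2 = 57456 − 3350×(3.24 + 21.6) = −25758.
Balance: K_1 − x×(3350 − 2700) = K_2, so x = (K_1 − K_2)/(3350 − 2700) = 25226.3/650 = 38.8 km.

38.8 km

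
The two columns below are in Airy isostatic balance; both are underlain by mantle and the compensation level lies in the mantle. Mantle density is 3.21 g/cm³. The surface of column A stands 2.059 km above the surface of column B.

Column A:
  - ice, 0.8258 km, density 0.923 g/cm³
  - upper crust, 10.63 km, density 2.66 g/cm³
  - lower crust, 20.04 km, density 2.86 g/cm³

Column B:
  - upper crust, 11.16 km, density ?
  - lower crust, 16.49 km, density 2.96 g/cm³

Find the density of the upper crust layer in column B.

2.85 g/cm³

Take the compensation level at the base of the deeper column (depth z_c below the surface of column A) and equate Σ ρ_i t_i down to z_c; mantle fills any gap and the z_c terms cancel.
Column A: 0.8258×0.923 + 10.63×2.66 + 20.04×2.86 + (z_c − 31.4958)×3.21
Column B: 2.059×0 + 11.16×ρ + 16.49×2.96 + (z_c − 2.059 − 27.65)×3.21
The z_c×3.21 term appears on both sides and cancels. Collect the known terms of each column as K = Σ(ρt)_known − 3.21 × (depth of known layers): K_A = 86.3524134 − 3.21×31.4958 = −14.7491046; K_B = 48.8104 − 3.21×(2.059 + 27.65) = −46.55549.
Balance: K_A = K_B + 11.16×ρ, so ρ = (K_A − K_B)/11.16 = 31.8064/11.16 = 2.85 g/cm³.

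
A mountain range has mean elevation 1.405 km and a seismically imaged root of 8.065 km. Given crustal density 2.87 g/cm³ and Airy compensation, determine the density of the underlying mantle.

3.37 g/cm³

Airy balance: ρ_c h = (ρ_m − ρ_c) r → ρ_m = ρ_c (1 + h/r).
ρ_m = 2.87 × (1 + 1.405 km/8.065 km) = 3.37 g/cm³.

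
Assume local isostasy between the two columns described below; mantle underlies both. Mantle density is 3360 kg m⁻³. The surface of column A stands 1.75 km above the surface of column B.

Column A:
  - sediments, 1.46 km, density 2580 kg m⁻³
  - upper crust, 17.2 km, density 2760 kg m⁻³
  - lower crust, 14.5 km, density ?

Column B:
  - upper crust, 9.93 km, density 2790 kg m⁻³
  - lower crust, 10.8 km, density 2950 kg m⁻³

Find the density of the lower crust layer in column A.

Take the compensation level at the base of the deeper column (depth z_c below the surface of column A) and equate Σ ρ_i t_i down to z_c; mantle fills any gap and the z_c terms cancel.
Column A: 1.46×2580 + 17.2×2760 + 14.5×ρ + (z_c − 33.16)×3360
Column B: 1.75×0 + 9.93×2790 + 10.8×2950 + (z_c − 1.75 − 20.73)×3360
The z_c×3360 term appears on both sides and cancels. Collect the known terms of each column as K = Σ(ρt)_known − 3360 × (depth of known layers): K_A = 51238.8 − 3360×33.16 = −60178.8; K_B = 59564.7 − 3360×(1.75 + 20.73) = −15968.1.
Balance: K_A + 14.5×ρ = K_B, so ρ = (K_B − K_A)/14.5 = 44210.7/14.5 = 3050 kg m⁻³.

3050 kg m⁻³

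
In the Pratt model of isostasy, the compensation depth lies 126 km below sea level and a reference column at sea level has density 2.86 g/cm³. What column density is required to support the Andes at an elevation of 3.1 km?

Pratt balance: ρ_ref D = ρ (D + h).
ρ = ρ_ref D/(D + h) = 2.86 × 126 km/(126 km + 3.1 km) = 2.79 g/cm³.

2.79 g/cm³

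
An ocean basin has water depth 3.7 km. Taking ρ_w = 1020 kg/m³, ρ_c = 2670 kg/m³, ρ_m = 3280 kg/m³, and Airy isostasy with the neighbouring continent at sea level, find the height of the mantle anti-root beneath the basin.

Isostatic balance requires: replacing crust with seawater at the top is compensated by replacing crust with mantle at the base: d (ρ_c − ρ_w) = a (ρ_m − ρ_c).
a = d (ρ_c − ρ_w)/(ρ_m − ρ_c) = 3.7 km × 1650/610 = 10 km.

10 km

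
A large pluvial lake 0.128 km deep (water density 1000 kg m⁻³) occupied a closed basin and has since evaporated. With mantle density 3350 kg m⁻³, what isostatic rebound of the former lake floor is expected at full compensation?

u = d ρ_w/ρ_m = 0.128 km × 1000/3350 = 0.0382 km.

0.0382 km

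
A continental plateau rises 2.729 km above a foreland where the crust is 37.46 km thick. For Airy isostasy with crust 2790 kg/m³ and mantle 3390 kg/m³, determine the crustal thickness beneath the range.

52.9 km

Root depth r = h ρ_c / (ρ_m − ρ_c) = 2.729 km × 2790 / 600 = 12.69 km.
Total thickness = T + h + r = 37.46 km + 2.729 km + 12.69 km = 52.9 km.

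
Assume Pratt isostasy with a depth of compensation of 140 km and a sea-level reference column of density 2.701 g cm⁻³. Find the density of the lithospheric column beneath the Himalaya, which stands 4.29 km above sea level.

Pratt balance: ρ_ref D = ρ (D + h).
ρ = ρ_ref D/(D + h) = 2.701 × 140 km/(140 km + 4.29 km) = 2.62 g cm⁻³.

2.62 g cm⁻³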